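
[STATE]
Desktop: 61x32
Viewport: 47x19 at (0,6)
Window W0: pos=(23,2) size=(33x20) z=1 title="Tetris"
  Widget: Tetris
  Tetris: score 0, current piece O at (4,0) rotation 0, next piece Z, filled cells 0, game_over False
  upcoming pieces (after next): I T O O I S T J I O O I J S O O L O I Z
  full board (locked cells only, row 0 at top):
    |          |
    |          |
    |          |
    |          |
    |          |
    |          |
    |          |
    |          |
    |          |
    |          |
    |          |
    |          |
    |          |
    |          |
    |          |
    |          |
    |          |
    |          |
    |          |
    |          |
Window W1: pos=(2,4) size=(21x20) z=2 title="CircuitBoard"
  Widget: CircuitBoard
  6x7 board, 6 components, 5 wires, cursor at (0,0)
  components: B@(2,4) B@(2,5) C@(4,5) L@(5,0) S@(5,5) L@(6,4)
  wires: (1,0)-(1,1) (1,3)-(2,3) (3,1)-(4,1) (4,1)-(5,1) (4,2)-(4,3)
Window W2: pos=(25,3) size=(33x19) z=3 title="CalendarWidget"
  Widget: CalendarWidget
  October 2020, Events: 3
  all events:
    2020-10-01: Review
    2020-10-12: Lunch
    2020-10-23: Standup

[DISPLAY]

  ┠───────────────────┨┃ ┃          October 202
  ┃   0 1 2 3 4 5     ┃┃ ┃Mo Tu We Th Fr Sa Su 
  ┃0  [.]             ┃┃ ┃          1*  2  3  4
  ┃                   ┃┃ ┃ 5  6  7  8  9 10 11 
  ┃1   · ─ ·       ·  ┃┃ ┃12* 13 14 15 16 17 18
  ┃                │  ┃┃ ┃19 20 21 22 23* 24 25
  ┃2               ·  ┃┃ ┃26 27 28 29 30 31    
  ┃                   ┃┃ ┃                     
  ┃3       ·          ┃┃ ┃                     
  ┃        │          ┃┃ ┃                     
  ┃4       ·   · ─ ·  ┃┃ ┃                     
  ┃        │          ┃┃ ┃                     
  ┃5   L   ·          ┃┃ ┃                     
  ┃                   ┃┃ ┃                     
  ┃6                  ┃┃ ┃                     
  ┃Cursor: (0,0)      ┃┗━┗━━━━━━━━━━━━━━━━━━━━━
  ┃                   ┃                        
  ┗━━━━━━━━━━━━━━━━━━━┛                        
                                               


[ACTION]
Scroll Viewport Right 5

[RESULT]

─────────────────┨┃ ┃          October 2020    
 0 1 2 3 4 5     ┃┃ ┃Mo Tu We Th Fr Sa Su      
 [.]             ┃┃ ┃          1*  2  3  4     
                 ┃┃ ┃ 5  6  7  8  9 10 11      
  · ─ ·       ·  ┃┃ ┃12* 13 14 15 16 17 18     
              │  ┃┃ ┃19 20 21 22 23* 24 25     
              ·  ┃┃ ┃26 27 28 29 30 31         
                 ┃┃ ┃                          
      ·          ┃┃ ┃                          
      │          ┃┃ ┃                          
      ·   · ─ ·  ┃┃ ┃                          
      │          ┃┃ ┃                          
  L   ·          ┃┃ ┃                          
                 ┃┃ ┃                          
                 ┃┃ ┃                          
rsor: (0,0)      ┃┗━┗━━━━━━━━━━━━━━━━━━━━━━━━━━
                 ┃                             
━━━━━━━━━━━━━━━━━┛                             
                                               


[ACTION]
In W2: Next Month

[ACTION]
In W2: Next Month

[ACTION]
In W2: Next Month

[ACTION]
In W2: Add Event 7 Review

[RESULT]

─────────────────┨┃ ┃          January 2021    
 0 1 2 3 4 5     ┃┃ ┃Mo Tu We Th Fr Sa Su      
 [.]             ┃┃ ┃             1  2  3      
                 ┃┃ ┃ 4  5  6  7*  8  9 10     
  · ─ ·       ·  ┃┃ ┃11 12 13 14 15 16 17      
              │  ┃┃ ┃18 19 20 21 22 23 24      
              ·  ┃┃ ┃25 26 27 28 29 30 31      
                 ┃┃ ┃                          
      ·          ┃┃ ┃                          
      │          ┃┃ ┃                          
      ·   · ─ ·  ┃┃ ┃                          
      │          ┃┃ ┃                          
  L   ·          ┃┃ ┃                          
                 ┃┃ ┃                          
                 ┃┃ ┃                          
rsor: (0,0)      ┃┗━┗━━━━━━━━━━━━━━━━━━━━━━━━━━
                 ┃                             
━━━━━━━━━━━━━━━━━┛                             
                                               


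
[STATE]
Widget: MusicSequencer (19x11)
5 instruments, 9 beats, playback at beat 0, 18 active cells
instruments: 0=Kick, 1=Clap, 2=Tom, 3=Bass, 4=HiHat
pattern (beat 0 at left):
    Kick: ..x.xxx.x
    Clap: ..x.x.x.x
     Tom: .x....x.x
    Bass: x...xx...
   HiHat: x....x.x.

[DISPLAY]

      ▼12345678    
  Kick··█·███·█    
  Clap··█·█·█·█    
   Tom·█····█·█    
  Bass█···██···    
 HiHat█····█·█·    
                   
                   
                   
                   
                   


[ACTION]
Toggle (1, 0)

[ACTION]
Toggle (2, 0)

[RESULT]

      ▼12345678    
  Kick··█·███·█    
  Clap█·█·█·█·█    
   Tom██····█·█    
  Bass█···██···    
 HiHat█····█·█·    
                   
                   
                   
                   
                   


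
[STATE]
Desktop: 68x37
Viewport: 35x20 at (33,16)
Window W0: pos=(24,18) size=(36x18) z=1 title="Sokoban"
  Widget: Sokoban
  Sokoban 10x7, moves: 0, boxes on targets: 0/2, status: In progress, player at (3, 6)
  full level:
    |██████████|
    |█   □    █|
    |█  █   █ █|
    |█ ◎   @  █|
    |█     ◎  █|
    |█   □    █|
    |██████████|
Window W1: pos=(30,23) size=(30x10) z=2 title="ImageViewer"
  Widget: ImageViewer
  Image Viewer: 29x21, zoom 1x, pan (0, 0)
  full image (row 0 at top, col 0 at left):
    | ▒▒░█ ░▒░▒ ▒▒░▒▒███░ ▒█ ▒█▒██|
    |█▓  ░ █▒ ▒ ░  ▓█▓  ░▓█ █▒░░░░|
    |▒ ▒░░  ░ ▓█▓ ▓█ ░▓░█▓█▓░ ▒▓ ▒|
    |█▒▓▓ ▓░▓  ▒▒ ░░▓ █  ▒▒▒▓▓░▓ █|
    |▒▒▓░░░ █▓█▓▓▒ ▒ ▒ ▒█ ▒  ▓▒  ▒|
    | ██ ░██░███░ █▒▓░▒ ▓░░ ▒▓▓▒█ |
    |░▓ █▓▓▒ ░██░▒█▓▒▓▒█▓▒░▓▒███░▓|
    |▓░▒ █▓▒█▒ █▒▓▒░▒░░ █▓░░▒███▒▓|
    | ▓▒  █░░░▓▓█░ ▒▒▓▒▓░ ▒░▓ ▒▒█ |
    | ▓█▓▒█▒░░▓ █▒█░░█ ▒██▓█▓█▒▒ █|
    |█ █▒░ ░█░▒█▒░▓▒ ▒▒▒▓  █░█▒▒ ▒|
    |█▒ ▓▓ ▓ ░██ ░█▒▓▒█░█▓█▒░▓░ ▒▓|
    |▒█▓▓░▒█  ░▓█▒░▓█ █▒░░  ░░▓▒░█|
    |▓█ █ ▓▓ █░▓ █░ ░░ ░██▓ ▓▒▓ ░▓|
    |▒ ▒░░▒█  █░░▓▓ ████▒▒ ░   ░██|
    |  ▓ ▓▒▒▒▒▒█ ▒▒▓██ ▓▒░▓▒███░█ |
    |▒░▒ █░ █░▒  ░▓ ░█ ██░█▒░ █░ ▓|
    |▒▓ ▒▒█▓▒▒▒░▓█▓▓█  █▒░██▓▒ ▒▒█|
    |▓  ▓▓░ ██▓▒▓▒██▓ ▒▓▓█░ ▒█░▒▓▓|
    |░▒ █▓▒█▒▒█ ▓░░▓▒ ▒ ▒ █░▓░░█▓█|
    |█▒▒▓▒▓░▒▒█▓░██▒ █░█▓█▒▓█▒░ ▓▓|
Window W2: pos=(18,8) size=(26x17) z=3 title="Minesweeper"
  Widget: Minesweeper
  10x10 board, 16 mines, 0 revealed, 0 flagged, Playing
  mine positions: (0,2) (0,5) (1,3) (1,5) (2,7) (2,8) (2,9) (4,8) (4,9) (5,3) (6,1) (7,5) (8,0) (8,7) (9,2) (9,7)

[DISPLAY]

          ┃                        
          ┃                        
          ┃━━━━━━━━━━━━━━━┓        
          ┃               ┃        
          ┃───────────────┨        
          ┃               ┃        
          ┃               ┃        
          ┃━━━━━━━━━━━━━━━┓        
━━━━━━━━━━┛               ┃        
──────────────────────────┨        
▒░█ ░▒░▒ ▒▒░▒▒███░ ▒█ ▒█▒█┃        
  ░ █▒ ▒ ░  ▓█▓  ░▓█ █▒░░░┃        
▒░░  ░ ▓█▓ ▓█ ░▓░█▓█▓░ ▒▓ ┃        
▓▓ ▓░▓  ▒▒ ░░▓ █  ▒▒▒▓▓░▓ ┃        
▓░░░ █▓█▓▓▒ ▒ ▒ ▒█ ▒  ▓▒  ┃        
█ ░██░███░ █▒▓░▒ ▓░░ ▒▓▓▒█┃        
━━━━━━━━━━━━━━━━━━━━━━━━━━┛        
                          ┃        
                          ┃        
━━━━━━━━━━━━━━━━━━━━━━━━━━┛        


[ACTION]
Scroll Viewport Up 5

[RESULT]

          ┃                        
          ┃                        
          ┃                        
          ┃                        
          ┃                        
          ┃                        
          ┃                        
          ┃━━━━━━━━━━━━━━━┓        
          ┃               ┃        
          ┃───────────────┨        
          ┃               ┃        
          ┃               ┃        
          ┃━━━━━━━━━━━━━━━┓        
━━━━━━━━━━┛               ┃        
──────────────────────────┨        
▒░█ ░▒░▒ ▒▒░▒▒███░ ▒█ ▒█▒█┃        
  ░ █▒ ▒ ░  ▓█▓  ░▓█ █▒░░░┃        
▒░░  ░ ▓█▓ ▓█ ░▓░█▓█▓░ ▒▓ ┃        
▓▓ ▓░▓  ▒▒ ░░▓ █  ▒▒▒▓▓░▓ ┃        
▓░░░ █▓█▓▓▒ ▒ ▒ ▒█ ▒  ▓▒  ┃        


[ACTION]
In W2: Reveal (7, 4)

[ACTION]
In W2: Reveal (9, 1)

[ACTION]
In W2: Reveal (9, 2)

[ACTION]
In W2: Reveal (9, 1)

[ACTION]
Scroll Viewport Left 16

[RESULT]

 ┃■■✹■■✹■■■■              ┃        
 ┃■■■✹■✹■■■■              ┃        
 ┃■■■■■■■✹✹✹              ┃        
 ┃■■■■■■■■■■              ┃        
 ┃■■■■■■■■✹✹              ┃        
 ┃■■■✹■■■■■■              ┃        
 ┃■✹■■■■■■■■              ┃        
 ┃■■■■1✹■■■■              ┃━━━━━━━━
 ┃✹■■■■■■✹■■              ┃        
 ┃■2✹■■■■✹■■              ┃────────
 ┃                        ┃        
 ┃                        ┃        
 ┃                        ┃━━━━━━━━
 ┗━━━━━━━━━━━━━━━━━━━━━━━━┛        
       ┃█    ┠─────────────────────
       ┃█   □┃ ▒▒░█ ░▒░▒ ▒▒░▒▒███░ 
       ┃█████┃█▓  ░ █▒ ▒ ░  ▓█▓  ░▓
       ┃Moves┃▒ ▒░░  ░ ▓█▓ ▓█ ░▓░█▓
       ┃     ┃█▒▓▓ ▓░▓  ▒▒ ░░▓ █  ▒
       ┃     ┃▒▒▓░░░ █▓█▓▓▒ ▒ ▒ ▒█ 


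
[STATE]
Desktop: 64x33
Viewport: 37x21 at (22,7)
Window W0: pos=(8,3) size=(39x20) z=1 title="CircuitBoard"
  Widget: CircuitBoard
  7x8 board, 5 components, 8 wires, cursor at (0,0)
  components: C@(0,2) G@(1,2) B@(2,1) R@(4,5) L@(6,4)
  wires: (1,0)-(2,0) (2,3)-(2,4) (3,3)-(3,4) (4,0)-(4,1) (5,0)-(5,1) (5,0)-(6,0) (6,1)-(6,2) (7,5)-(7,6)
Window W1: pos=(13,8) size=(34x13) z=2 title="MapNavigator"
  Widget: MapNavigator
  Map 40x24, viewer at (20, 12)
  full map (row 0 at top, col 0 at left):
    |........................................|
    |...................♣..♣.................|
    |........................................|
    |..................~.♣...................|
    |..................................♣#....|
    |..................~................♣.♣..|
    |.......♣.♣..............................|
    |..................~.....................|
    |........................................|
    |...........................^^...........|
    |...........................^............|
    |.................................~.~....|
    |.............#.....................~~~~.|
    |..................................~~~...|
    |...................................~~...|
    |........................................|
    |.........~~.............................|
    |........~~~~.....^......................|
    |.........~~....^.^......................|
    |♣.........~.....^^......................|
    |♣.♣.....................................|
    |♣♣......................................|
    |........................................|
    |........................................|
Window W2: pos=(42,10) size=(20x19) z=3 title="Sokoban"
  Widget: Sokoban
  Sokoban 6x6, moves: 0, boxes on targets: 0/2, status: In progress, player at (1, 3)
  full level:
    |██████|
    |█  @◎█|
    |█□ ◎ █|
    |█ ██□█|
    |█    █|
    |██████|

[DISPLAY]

                        ┃            
━━━━━━━━━━━━━━━━━━━━━━━━┓            
gator                   ┃            
────────────────────┏━━━━━━━━━━━━━━━━
....................┃ Sokoban        
...............^^...┠────────────────
...............^....┃██████          
....................┃█  @◎█          
.#......@...........┃█□ ◎ █          
....................┃█ ██□█          
....................┃█    █          
....................┃██████          
....................┃Moves: 0  0/2   
━━━━━━━━━━━━━━━━━━━━┃                
           · ─ ·    ┃                
━━━━━━━━━━━━━━━━━━━━┃                
                    ┃                
                    ┃                
                    ┃                
                    ┃                
                    ┃                


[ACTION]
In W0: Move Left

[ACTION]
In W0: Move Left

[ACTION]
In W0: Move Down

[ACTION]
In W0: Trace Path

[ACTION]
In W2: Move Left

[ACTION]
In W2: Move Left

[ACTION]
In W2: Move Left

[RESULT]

                        ┃            
━━━━━━━━━━━━━━━━━━━━━━━━┓            
gator                   ┃            
────────────────────┏━━━━━━━━━━━━━━━━
....................┃ Sokoban        
...............^^...┠────────────────
...............^....┃██████          
....................┃█@  ◎█          
.#......@...........┃█□ ◎ █          
....................┃█ ██□█          
....................┃█    █          
....................┃██████          
....................┃Moves: 2  0/2   
━━━━━━━━━━━━━━━━━━━━┃                
           · ─ ·    ┃                
━━━━━━━━━━━━━━━━━━━━┃                
                    ┃                
                    ┃                
                    ┃                
                    ┃                
                    ┃                


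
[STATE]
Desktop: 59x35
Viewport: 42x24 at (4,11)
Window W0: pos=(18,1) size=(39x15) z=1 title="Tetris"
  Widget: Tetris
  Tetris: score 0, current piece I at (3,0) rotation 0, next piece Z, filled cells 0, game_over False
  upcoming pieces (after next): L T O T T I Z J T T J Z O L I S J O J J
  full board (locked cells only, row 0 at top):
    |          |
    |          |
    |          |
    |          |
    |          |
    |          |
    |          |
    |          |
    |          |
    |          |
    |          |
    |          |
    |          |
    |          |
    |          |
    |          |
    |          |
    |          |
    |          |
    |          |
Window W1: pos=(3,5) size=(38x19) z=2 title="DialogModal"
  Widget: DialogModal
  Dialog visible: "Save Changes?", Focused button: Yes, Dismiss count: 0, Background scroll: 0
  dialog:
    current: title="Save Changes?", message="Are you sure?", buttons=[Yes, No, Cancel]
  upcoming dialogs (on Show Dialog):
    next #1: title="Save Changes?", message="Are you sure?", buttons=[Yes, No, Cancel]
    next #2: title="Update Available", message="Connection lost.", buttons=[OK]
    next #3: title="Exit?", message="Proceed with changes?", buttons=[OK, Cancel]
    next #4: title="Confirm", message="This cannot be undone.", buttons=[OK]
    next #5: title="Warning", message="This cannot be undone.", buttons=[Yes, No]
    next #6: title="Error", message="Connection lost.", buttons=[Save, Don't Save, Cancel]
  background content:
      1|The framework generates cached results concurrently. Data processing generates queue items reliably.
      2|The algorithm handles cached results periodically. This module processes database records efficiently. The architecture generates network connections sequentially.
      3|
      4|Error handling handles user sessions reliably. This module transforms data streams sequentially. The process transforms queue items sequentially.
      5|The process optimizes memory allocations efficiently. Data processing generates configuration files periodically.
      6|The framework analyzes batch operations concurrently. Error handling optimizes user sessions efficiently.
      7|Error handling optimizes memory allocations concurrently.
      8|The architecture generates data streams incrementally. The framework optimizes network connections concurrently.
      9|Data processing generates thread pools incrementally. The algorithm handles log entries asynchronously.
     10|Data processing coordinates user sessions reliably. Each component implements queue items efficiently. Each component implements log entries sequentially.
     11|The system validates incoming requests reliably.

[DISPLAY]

Error handling handles user sessions┃     
The process optimizes memory allocat┃     
The fr┌─────────────────────┐operati┃     
Error │    Save Changes?    │ry allo┃     
The ar│    Are you sure?    │ta stre┃━━━━━
Data p│ [Yes]  No   Cancel  │ead poo┃     
Data p└─────────────────────┘ser ses┃     
The system validates incoming reques┃     
                                    ┃     
                                    ┃     
                                    ┃     
                                    ┃     
━━━━━━━━━━━━━━━━━━━━━━━━━━━━━━━━━━━━┛     
                                          
                                          
                                          
                                          
                                          
                                          
                                          
                                          
                                          
                                          
                                          


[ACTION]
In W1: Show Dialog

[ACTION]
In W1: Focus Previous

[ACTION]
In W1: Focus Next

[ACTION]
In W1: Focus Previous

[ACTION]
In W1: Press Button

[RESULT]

Error handling handles user sessions┃     
The process optimizes memory allocat┃     
The framework analyzes batch operati┃     
Error handling optimizes memory allo┃     
The architecture generates data stre┃━━━━━
Data processing generates thread poo┃     
Data processing coordinates user ses┃     
The system validates incoming reques┃     
                                    ┃     
                                    ┃     
                                    ┃     
                                    ┃     
━━━━━━━━━━━━━━━━━━━━━━━━━━━━━━━━━━━━┛     
                                          
                                          
                                          
                                          
                                          
                                          
                                          
                                          
                                          
                                          
                                          


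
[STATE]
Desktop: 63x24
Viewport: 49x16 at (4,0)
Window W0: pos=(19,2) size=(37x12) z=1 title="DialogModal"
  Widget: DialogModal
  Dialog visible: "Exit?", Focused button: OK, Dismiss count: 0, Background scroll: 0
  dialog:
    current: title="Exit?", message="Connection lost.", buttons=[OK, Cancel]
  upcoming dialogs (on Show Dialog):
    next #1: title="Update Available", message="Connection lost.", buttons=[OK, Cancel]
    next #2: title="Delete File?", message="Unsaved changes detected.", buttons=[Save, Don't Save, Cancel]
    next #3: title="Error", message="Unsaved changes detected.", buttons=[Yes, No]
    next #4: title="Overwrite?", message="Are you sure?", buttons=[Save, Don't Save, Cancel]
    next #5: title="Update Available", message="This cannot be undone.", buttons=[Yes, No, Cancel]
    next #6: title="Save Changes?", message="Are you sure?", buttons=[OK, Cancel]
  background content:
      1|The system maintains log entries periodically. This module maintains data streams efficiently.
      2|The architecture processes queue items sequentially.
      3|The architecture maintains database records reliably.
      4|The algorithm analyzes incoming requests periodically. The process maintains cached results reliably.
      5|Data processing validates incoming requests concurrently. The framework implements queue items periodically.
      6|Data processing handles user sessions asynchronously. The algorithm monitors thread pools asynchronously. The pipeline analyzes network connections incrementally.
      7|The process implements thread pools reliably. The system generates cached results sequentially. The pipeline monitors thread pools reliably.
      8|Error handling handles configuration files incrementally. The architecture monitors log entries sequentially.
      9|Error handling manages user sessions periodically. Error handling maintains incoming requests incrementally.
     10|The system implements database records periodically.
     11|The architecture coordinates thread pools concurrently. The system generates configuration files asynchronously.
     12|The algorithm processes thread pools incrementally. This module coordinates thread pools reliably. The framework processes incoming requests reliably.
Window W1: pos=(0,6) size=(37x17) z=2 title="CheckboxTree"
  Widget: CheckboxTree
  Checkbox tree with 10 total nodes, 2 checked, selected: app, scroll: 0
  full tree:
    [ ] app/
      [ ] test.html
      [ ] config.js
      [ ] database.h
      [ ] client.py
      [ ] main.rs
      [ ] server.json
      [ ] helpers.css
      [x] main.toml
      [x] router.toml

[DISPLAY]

                                                 
                                                 
               ┏━━━━━━━━━━━━━━━━━━━━━━━━━━━━━━━━━
               ┃ DialogModal                     
               ┠─────────────────────────────────
               ┃The system maintains log entries 
━━━━━━━━━━━━━━━━━━━━━━━━━━━━━━━━┓─────────┐queue 
eckboxTree                      ┃t?       │databa
────────────────────────────────┨on lost. │ming r
] app/                          ┃ancel    │ncomin
[ ] test.html                   ┃─────────┘r sess
[ ] config.js                   ┃ments thread poo
[ ] database.h                  ┃ndles configurat
[ ] client.py                   ┃━━━━━━━━━━━━━━━━
[ ] main.rs                     ┃                
[ ] server.json                 ┃                


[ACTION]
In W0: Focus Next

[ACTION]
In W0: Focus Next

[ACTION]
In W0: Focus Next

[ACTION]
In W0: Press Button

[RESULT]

                                                 
                                                 
               ┏━━━━━━━━━━━━━━━━━━━━━━━━━━━━━━━━━
               ┃ DialogModal                     
               ┠─────────────────────────────────
               ┃The system maintains log entries 
━━━━━━━━━━━━━━━━━━━━━━━━━━━━━━━━┓processes queue 
eckboxTree                      ┃maintains databa
────────────────────────────────┨lyzes incoming r
] app/                          ┃alidates incomin
[ ] test.html                   ┃andles user sess
[ ] config.js                   ┃ments thread poo
[ ] database.h                  ┃ndles configurat
[ ] client.py                   ┃━━━━━━━━━━━━━━━━
[ ] main.rs                     ┃                
[ ] server.json                 ┃                


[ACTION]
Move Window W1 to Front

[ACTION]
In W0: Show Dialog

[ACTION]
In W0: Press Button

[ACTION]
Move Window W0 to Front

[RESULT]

                                                 
                                                 
               ┏━━━━━━━━━━━━━━━━━━━━━━━━━━━━━━━━━
               ┃ DialogModal                     
               ┠─────────────────────────────────
               ┃The system maintains log entries 
━━━━━━━━━━━━━━━┃The architecture processes queue 
eckboxTree     ┃The architecture maintains databa
───────────────┃The algorithm analyzes incoming r
] app/         ┃Data processing validates incomin
[ ] test.html  ┃Data processing handles user sess
[ ] config.js  ┃The process implements thread poo
[ ] database.h ┃Error handling handles configurat
[ ] client.py  ┗━━━━━━━━━━━━━━━━━━━━━━━━━━━━━━━━━
[ ] main.rs                     ┃                
[ ] server.json                 ┃                


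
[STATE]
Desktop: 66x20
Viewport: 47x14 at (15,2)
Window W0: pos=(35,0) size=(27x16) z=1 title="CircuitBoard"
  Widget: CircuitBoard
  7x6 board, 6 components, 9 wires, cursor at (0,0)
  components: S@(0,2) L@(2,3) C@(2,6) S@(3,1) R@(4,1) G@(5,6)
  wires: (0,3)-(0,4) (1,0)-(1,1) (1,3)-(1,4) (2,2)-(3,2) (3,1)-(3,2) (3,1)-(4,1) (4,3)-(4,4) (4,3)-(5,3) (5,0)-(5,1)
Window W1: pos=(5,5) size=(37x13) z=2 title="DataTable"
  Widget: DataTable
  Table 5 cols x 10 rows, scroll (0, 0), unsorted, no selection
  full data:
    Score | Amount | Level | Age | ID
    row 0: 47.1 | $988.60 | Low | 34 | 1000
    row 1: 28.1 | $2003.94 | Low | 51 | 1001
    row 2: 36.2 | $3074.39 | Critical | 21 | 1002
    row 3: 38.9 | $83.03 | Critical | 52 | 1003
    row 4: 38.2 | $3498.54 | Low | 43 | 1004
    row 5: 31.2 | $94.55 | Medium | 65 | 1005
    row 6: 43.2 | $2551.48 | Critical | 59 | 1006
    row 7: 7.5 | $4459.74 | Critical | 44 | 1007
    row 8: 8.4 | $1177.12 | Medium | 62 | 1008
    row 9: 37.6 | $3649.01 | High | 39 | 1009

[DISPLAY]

                    ┠─────────────────────────┨
                    ┃   0 1 2 3 4 5 6         ┃
                    ┃0  [.]      S   · ─ ·    ┃
━━━━━━━━━━━━━━━━━━━━━━━━━━┓                   ┃
e                         ┃─ ·       · ─ ·    ┃
──────────────────────────┨                   ┃
unt  │Level   │Age│ID     ┃      ·   L        ┃
─────┼────────┼───┼────   ┃      │            ┃
8.60 │Low     │34 │1000   ┃  S ─ ·            ┃
03.94│Low     │51 │1001   ┃  │                ┃
74.39│Critical│21 │1002   ┃  R       · ─ ·    ┃
.03  │Critical│52 │1003   ┃          │        ┃
98.54│Low     │43 │1004   ┃─ ·       ·        ┃
.55  │Medium  │65 │1005   ┃━━━━━━━━━━━━━━━━━━━┛


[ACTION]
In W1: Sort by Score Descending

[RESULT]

                    ┠─────────────────────────┨
                    ┃   0 1 2 3 4 5 6         ┃
                    ┃0  [.]      S   · ─ ·    ┃
━━━━━━━━━━━━━━━━━━━━━━━━━━┓                   ┃
e                         ┃─ ·       · ─ ·    ┃
──────────────────────────┨                   ┃
unt  │Level   │Age│ID     ┃      ·   L        ┃
─────┼────────┼───┼────   ┃      │            ┃
8.60 │Low     │34 │1000   ┃  S ─ ·            ┃
51.48│Critical│59 │1006   ┃  │                ┃
.03  │Critical│52 │1003   ┃  R       · ─ ·    ┃
98.54│Low     │43 │1004   ┃          │        ┃
49.01│High    │39 │1009   ┃─ ·       ·        ┃
74.39│Critical│21 │1002   ┃━━━━━━━━━━━━━━━━━━━┛


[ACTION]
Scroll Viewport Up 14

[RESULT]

                    ┏━━━━━━━━━━━━━━━━━━━━━━━━━┓
                    ┃ CircuitBoard            ┃
                    ┠─────────────────────────┨
                    ┃   0 1 2 3 4 5 6         ┃
                    ┃0  [.]      S   · ─ ·    ┃
━━━━━━━━━━━━━━━━━━━━━━━━━━┓                   ┃
e                         ┃─ ·       · ─ ·    ┃
──────────────────────────┨                   ┃
unt  │Level   │Age│ID     ┃      ·   L        ┃
─────┼────────┼───┼────   ┃      │            ┃
8.60 │Low     │34 │1000   ┃  S ─ ·            ┃
51.48│Critical│59 │1006   ┃  │                ┃
.03  │Critical│52 │1003   ┃  R       · ─ ·    ┃
98.54│Low     │43 │1004   ┃          │        ┃


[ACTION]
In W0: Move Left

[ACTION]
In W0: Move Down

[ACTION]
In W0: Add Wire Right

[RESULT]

                    ┏━━━━━━━━━━━━━━━━━━━━━━━━━┓
                    ┃ CircuitBoard            ┃
                    ┠─────────────────────────┨
                    ┃   0 1 2 3 4 5 6         ┃
                    ┃0           S   · ─ ·    ┃
━━━━━━━━━━━━━━━━━━━━━━━━━━┓                   ┃
e                         ┃─ ·       · ─ ·    ┃
──────────────────────────┨                   ┃
unt  │Level   │Age│ID     ┃      ·   L        ┃
─────┼────────┼───┼────   ┃      │            ┃
8.60 │Low     │34 │1000   ┃  S ─ ·            ┃
51.48│Critical│59 │1006   ┃  │                ┃
.03  │Critical│52 │1003   ┃  R       · ─ ·    ┃
98.54│Low     │43 │1004   ┃          │        ┃


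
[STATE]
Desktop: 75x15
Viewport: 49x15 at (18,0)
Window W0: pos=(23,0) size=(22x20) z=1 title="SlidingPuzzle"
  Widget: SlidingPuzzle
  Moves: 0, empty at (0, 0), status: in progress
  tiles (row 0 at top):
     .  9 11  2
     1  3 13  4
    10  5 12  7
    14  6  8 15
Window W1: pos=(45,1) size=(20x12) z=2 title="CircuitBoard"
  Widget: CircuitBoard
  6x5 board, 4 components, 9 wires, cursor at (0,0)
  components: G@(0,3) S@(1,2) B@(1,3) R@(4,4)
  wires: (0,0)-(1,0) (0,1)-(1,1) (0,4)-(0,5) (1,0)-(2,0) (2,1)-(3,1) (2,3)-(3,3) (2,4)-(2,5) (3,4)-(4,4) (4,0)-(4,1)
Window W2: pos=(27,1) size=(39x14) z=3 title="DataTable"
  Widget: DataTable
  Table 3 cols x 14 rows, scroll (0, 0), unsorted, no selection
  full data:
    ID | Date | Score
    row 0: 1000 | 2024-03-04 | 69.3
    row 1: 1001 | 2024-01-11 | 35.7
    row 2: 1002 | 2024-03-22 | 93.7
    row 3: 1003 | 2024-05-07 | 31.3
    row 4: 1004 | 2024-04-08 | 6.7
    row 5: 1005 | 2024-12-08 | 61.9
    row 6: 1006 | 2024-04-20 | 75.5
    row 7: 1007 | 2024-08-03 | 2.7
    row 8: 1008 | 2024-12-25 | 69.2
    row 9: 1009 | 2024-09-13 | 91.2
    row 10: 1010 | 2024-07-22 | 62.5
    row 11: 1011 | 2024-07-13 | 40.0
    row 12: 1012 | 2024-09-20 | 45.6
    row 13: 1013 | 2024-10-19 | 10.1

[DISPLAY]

     ┏━━━━━━━━━━━━━━━━━━━━┓                      
     ┃ Sl┏━━━━━━━━━━━━━━━━━━━━━━━━━━━━━━━━━━━━━┓ 
     ┠───┃ DataTable                           ┃ 
     ┃┌──┠─────────────────────────────────────┨ 
     ┃│  ┃ID  │Date      │Score                ┃ 
     ┃├──┃────┼──────────┼─────                ┃ 
     ┃│  ┃1000│2024-03-04│69.3                 ┃ 
     ┃├──┃1001│2024-01-11│35.7                 ┃ 
     ┃│ 1┃1002│2024-03-22│93.7                 ┃ 
     ┃├──┃1003│2024-05-07│31.3                 ┃ 
     ┃│ 1┃1004│2024-04-08│6.7                  ┃ 
     ┃└──┃1005│2024-12-08│61.9                 ┃ 
     ┃Mov┃1006│2024-04-20│75.5                 ┃ 
     ┃   ┃1007│2024-08-03│2.7                  ┃ 
     ┃   ┗━━━━━━━━━━━━━━━━━━━━━━━━━━━━━━━━━━━━━┛ 


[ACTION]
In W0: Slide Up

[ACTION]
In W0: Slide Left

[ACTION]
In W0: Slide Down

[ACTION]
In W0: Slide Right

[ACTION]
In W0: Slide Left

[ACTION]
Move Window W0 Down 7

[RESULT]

     ┃├────┼────┼────┼────┃                      
     ┃│  ┏━━━━━━━━━━━━━━━━━━━━━━━━━━━━━━━━━━━━━┓ 
     ┃├──┃ DataTable                           ┃ 
     ┃│ 1┠─────────────────────────────────────┨ 
     ┃├──┃ID  │Date      │Score                ┃ 
     ┃│ 1┃────┼──────────┼─────                ┃ 
     ┃└──┃1000│2024-03-04│69.3                 ┃ 
     ┃Mov┃1001│2024-01-11│35.7                 ┃ 
     ┃   ┃1002│2024-03-22│93.7                 ┃ 
     ┃   ┃1003│2024-05-07│31.3                 ┃ 
     ┃   ┃1004│2024-04-08│6.7                  ┃ 
     ┃   ┃1005│2024-12-08│61.9                 ┃ 
     ┃   ┃1006│2024-04-20│75.5                 ┃ 
     ┃   ┃1007│2024-08-03│2.7                  ┃ 
     ┗━━━┗━━━━━━━━━━━━━━━━━━━━━━━━━━━━━━━━━━━━━┛ 


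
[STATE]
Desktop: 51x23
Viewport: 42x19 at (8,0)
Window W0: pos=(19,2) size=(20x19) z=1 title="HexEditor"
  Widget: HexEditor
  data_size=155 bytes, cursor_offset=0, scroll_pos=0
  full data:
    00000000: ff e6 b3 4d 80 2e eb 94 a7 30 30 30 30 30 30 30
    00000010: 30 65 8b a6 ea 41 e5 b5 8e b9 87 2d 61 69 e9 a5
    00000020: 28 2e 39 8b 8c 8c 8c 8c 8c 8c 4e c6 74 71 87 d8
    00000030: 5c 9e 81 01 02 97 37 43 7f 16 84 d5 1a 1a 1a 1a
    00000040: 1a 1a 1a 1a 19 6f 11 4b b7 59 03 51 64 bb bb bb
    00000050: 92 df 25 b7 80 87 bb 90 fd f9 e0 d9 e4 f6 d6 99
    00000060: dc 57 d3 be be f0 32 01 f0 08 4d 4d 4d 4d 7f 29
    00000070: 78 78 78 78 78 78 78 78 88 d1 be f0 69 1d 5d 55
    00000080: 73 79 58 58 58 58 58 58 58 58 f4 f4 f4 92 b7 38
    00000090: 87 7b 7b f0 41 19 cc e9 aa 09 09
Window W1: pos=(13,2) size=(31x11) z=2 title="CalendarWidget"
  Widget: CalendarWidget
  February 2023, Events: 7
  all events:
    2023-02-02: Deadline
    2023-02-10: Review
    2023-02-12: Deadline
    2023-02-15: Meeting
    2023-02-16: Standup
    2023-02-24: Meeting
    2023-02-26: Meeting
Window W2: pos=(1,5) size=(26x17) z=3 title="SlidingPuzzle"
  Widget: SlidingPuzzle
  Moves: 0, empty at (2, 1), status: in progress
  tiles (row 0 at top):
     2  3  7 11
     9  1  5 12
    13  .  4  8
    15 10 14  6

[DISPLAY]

                                          
                                          
     ┏━━━━━━━━━━━━━━━━━━━━━━━━━━━━━┓      
     ┃ CalendarWidget              ┃      
     ┠─────────────────────────────┨      
━━━━━━━━━━━━━━━━━━┓ary 2023        ┃      
ngPuzzle          ┃r Sa Su         ┃      
──────────────────┨ 3  4  5        ┃      
────┬────┬────┐   ┃0* 11 12*       ┃      
  3 │  7 │ 11 │   ┃ 17 18 19       ┃      
────┼────┼────┤   ┃4* 25 26*       ┃      
  1 │  5 │ 12 │   ┃                ┃      
────┼────┼────┤   ┃━━━━━━━━━━━━━━━━┛      
    │  4 │  8 │   ┃0  73 79 58┃           
────┼────┼────┤   ┃0  87 7b 7b┃           
 10 │ 14 │  6 │   ┃           ┃           
────┴────┴────┘   ┃           ┃           
 0                ┃           ┃           
                  ┃           ┃           


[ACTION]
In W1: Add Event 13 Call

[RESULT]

                                          
                                          
     ┏━━━━━━━━━━━━━━━━━━━━━━━━━━━━━┓      
     ┃ CalendarWidget              ┃      
     ┠─────────────────────────────┨      
━━━━━━━━━━━━━━━━━━┓ary 2023        ┃      
ngPuzzle          ┃r Sa Su         ┃      
──────────────────┨ 3  4  5        ┃      
────┬────┬────┐   ┃0* 11 12*       ┃      
  3 │  7 │ 11 │   ┃* 17 18 19      ┃      
────┼────┼────┤   ┃4* 25 26*       ┃      
  1 │  5 │ 12 │   ┃                ┃      
────┼────┼────┤   ┃━━━━━━━━━━━━━━━━┛      
    │  4 │  8 │   ┃0  73 79 58┃           
────┼────┼────┤   ┃0  87 7b 7b┃           
 10 │ 14 │  6 │   ┃           ┃           
────┴────┴────┘   ┃           ┃           
 0                ┃           ┃           
                  ┃           ┃           


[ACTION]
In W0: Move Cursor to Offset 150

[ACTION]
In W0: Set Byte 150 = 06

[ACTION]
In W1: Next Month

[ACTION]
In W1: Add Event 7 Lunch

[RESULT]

                                          
                                          
     ┏━━━━━━━━━━━━━━━━━━━━━━━━━━━━━┓      
     ┃ CalendarWidget              ┃      
     ┠─────────────────────────────┨      
━━━━━━━━━━━━━━━━━━┓ch 2023         ┃      
ngPuzzle          ┃r Sa Su         ┃      
──────────────────┨3  4  5         ┃      
────┬────┬────┐   ┃10 11 12        ┃      
  3 │  7 │ 11 │   ┃7 18 19         ┃      
────┼────┼────┤   ┃4 25 26         ┃      
  1 │  5 │ 12 │   ┃1               ┃      
────┼────┼────┤   ┃━━━━━━━━━━━━━━━━┛      
    │  4 │  8 │   ┃0  73 79 58┃           
────┼────┼────┤   ┃0  87 7b 7b┃           
 10 │ 14 │  6 │   ┃           ┃           
────┴────┴────┘   ┃           ┃           
 0                ┃           ┃           
                  ┃           ┃           
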